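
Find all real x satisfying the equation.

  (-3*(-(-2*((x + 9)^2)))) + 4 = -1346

Step 1. [(-3*(-(-2*((x + 9)^2)))) + 4 = -1346] 4 comes off first (subtract 4), so sub: -3*(-(-2*((x + 9)^2))) = -1350.
Step 2. [-3*(-(-2*((x + 9)^2))) = -1350] LHS = -3·(…); ÷-3 both sides. So div: -(-2*((x + 9)^2)) = 450.
Step 3. [-(-2*((x + 9)^2)) = 450] leading − — multiply by −1 ⇒ neg: -2*((x + 9)^2) = -450.
Step 4. [-2*((x + 9)^2) = -450] -2 out front; divide by -2, so div: (x + 9)^2 = 225.
Step 5. [(x + 9)^2 = 225] LHS squared, RHS 225 ≥ 0: apply √ (±) ⇒ sqrt: x + 9 = 15 or -15.
Step 6. [x + 9 = 15 or -15] subtract 9: x sits inside (… + 9) ⇒ sub: x = 6 or -24.

Answer: x ∈ {-24, 6}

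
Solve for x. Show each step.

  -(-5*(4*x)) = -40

Step 1. [-(-5*(4*x)) = -40] flip signs both sides. So neg: -5*(4*x) = 40.
Step 2. [-5*(4*x) = 40] LHS = -5·(…); ÷-5 both sides. So div: 4*x = -8.
Step 3. [4*x = -8] 4 out front; divide by 4. So div: x = -2.

Answer: x ∈ {-2}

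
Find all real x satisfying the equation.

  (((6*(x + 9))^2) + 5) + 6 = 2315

Step 1. [(((6*(x + 9))^2) + 5) + 6 = 2315] +6 is outermost — subtract 6 both sides, so sub: ((6*(x + 9))^2) + 5 = 2309.
Step 2. [((6*(x + 9))^2) + 5 = 2309] +5 is outermost — subtract 5 both sides ⇒ sub: (6*(x + 9))^2 = 2304.
Step 3. [(6*(x + 9))^2 = 2304] LHS squared, RHS 2304 ≥ 0: apply √ (±) ⇒ sqrt: 6*(x + 9) = 48 or -48.
Step 4. [6*(x + 9) = 48 or -48] 6 out front; divide by 6. So div: x + 9 = 8 or -8.
Step 5. [x + 9 = 8 or -8] +9 is outermost — subtract 9 both sides. So sub: x = -1 or -17.

Answer: x ∈ {-17, -1}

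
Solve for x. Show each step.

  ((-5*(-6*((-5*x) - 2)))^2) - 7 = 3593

Step 1. [((-5*(-6*((-5*x) - 2)))^2) - 7 = 3593] 7 comes off first (add 7), so sub: (-5*(-6*((-5*x) - 2)))^2 = 3600.
Step 2. [(-5*(-6*((-5*x) - 2)))^2 = 3600] LHS squared, RHS 3600 ≥ 0: apply √ (±). So sqrt: -5*(-6*((-5*x) - 2)) = 60 or -60.
Step 3. [-5*(-6*((-5*x) - 2)) = 60 or -60] -5 out front; divide by -5, so div: -6*((-5*x) - 2) = -12 or 12.
Step 4. [-6*((-5*x) - 2) = -12 or 12] LHS = -6·(…); ÷-6 both sides ⇒ div: (-5*x) - 2 = 2 or -2.
Step 5. [(-5*x) - 2 = 2 or -2] peel the -2: add 2 from each side, so sub: -5*x = 4 or 0.
Step 6. [-5*x = 4 or 0] LHS = -5·(…); ÷-5 both sides ⇒ div: x = -4/5 or 0.

Answer: x ∈ {-4/5, 0}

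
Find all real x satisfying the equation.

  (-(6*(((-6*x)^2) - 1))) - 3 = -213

Step 1. [(-(6*(((-6*x)^2) - 1))) - 3 = -213] the outer -3 inverts by adding 3, so sub: -(6*(((-6*x)^2) - 1)) = -210.
Step 2. [-(6*(((-6*x)^2) - 1)) = -210] LHS negated; negate both sides, so neg: 6*(((-6*x)^2) - 1) = 210.
Step 3. [6*(((-6*x)^2) - 1) = 210] 6 out front; divide by 6 ⇒ div: ((-6*x)^2) - 1 = 35.
Step 4. [((-6*x)^2) - 1 = 35] peel the -1: add 1 from each side ⇒ sub: (-6*x)^2 = 36.
Step 5. [(-6*x)^2 = 36] LHS squared, RHS 36 ≥ 0: apply √ (±) ⇒ sqrt: -6*x = 6 or -6.
Step 6. [-6*x = 6 or -6] LHS = -6·(…); ÷-6 both sides, so div: x = -1 or 1.

Answer: x ∈ {-1, 1}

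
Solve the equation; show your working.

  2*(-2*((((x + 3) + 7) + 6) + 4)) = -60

Step 1. [2*(-2*((((x + 3) + 7) + 6) + 4)) = -60] 2·(inner) — divide through by 2. So div: -2*((((x + 3) + 7) + 6) + 4) = -30.
Step 2. [-2*((((x + 3) + 7) + 6) + 4) = -30] divide by the outer -2 ⇒ div: (((x + 3) + 7) + 6) + 4 = 15.
Step 3. [(((x + 3) + 7) + 6) + 4 = 15] peel the +4: subtract 4 from each side, so sub: ((x + 3) + 7) + 6 = 11.
Step 4. [((x + 3) + 7) + 6 = 11] 6 comes off first (subtract 6) ⇒ sub: (x + 3) + 7 = 5.
Step 5. [(x + 3) + 7 = 5] peel the +7: subtract 7 from each side, so sub: x + 3 = -2.
Step 6. [x + 3 = -2] peel the +3: subtract 3 from each side ⇒ sub: x = -5.

Answer: x ∈ {-5}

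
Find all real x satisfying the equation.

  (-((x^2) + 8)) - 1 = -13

Step 1. [(-((x^2) + 8)) - 1 = -13] 1 comes off first (add 1). So sub: -((x^2) + 8) = -12.
Step 2. [-((x^2) + 8) = -12] leading − — multiply by −1, so neg: (x^2) + 8 = 12.
Step 3. [(x^2) + 8 = 12] peel the +8: subtract 8 from each side ⇒ sub: x^2 = 4.
Step 4. [x^2 = 4] √ both sides: 4 ≥ 0 gives two branches. So sqrt: x = 2 or -2.

Answer: x ∈ {-2, 2}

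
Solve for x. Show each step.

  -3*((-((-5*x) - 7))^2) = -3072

Step 1. [-3*((-((-5*x) - 7))^2) = -3072] -3 out front; divide by -3. So div: (-((-5*x) - 7))^2 = 1024.
Step 2. [(-((-5*x) - 7))^2 = 1024] √ both sides: 1024 ≥ 0 gives two branches. So sqrt: -((-5*x) - 7) = 32 or -32.
Step 3. [-((-5*x) - 7) = 32 or -32] LHS negated; negate both sides, so neg: (-5*x) - 7 = -32 or 32.
Step 4. [(-5*x) - 7 = -32 or 32] 7 comes off first (add 7) ⇒ sub: -5*x = -25 or 39.
Step 5. [-5*x = -25 or 39] leading coefficient -5: divide by -5, so div: x = 5 or -39/5.

Answer: x ∈ {-39/5, 5}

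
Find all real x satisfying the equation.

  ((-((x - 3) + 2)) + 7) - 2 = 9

Step 1. [((-((x - 3) + 2)) + 7) - 2 = 9] -2 is outermost — add 2 both sides, so sub: (-((x - 3) + 2)) + 7 = 11.
Step 2. [(-((x - 3) + 2)) + 7 = 11] +7 is outermost — subtract 7 both sides, so sub: -((x - 3) + 2) = 4.
Step 3. [-((x - 3) + 2) = 4] LHS negated; negate both sides. So neg: (x - 3) + 2 = -4.
Step 4. [(x - 3) + 2 = -4] +2 is outermost — subtract 2 both sides, so sub: x - 3 = -6.
Step 5. [x - 3 = -6] peel the -3: add 3 from each side, so sub: x = -3.

Answer: x ∈ {-3}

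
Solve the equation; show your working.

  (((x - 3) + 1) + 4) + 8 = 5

Step 1. [(((x - 3) + 1) + 4) + 8 = 5] peel the +8: subtract 8 from each side. So sub: ((x - 3) + 1) + 4 = -3.
Step 2. [((x - 3) + 1) + 4 = -3] subtract 4: x sits inside (… + 4) ⇒ sub: (x - 3) + 1 = -7.
Step 3. [(x - 3) + 1 = -7] subtract 1: x sits inside (… + 1). So sub: x - 3 = -8.
Step 4. [x - 3 = -8] -3 is outermost — add 3 both sides ⇒ sub: x = -5.

Answer: x ∈ {-5}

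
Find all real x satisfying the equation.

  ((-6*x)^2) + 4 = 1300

Step 1. [((-6*x)^2) + 4 = 1300] peel the +4: subtract 4 from each side, so sub: (-6*x)^2 = 1296.
Step 2. [(-6*x)^2 = 1296] LHS squared, RHS 1296 ≥ 0: apply √ (±). So sqrt: -6*x = 36 or -36.
Step 3. [-6*x = 36 or -36] -6 out front; divide by -6, so div: x = -6 or 6.

Answer: x ∈ {-6, 6}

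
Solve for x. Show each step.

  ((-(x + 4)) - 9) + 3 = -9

Step 1. [((-(x + 4)) - 9) + 3 = -9] +3 is outermost — subtract 3 both sides, so sub: (-(x + 4)) - 9 = -12.
Step 2. [(-(x + 4)) - 9 = -12] 9 comes off first (add 9), so sub: -(x + 4) = -3.
Step 3. [-(x + 4) = -3] LHS negated; negate both sides ⇒ neg: x + 4 = 3.
Step 4. [x + 4 = 3] 4 comes off first (subtract 4) ⇒ sub: x = -1.

Answer: x ∈ {-1}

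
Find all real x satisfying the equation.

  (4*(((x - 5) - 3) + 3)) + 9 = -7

Step 1. [(4*(((x - 5) - 3) + 3)) + 9 = -7] peel the +9: subtract 9 from each side ⇒ sub: 4*(((x - 5) - 3) + 3) = -16.
Step 2. [4*(((x - 5) - 3) + 3) = -16] divide by the outer 4 ⇒ div: ((x - 5) - 3) + 3 = -4.
Step 3. [((x - 5) - 3) + 3 = -4] +3 is outermost — subtract 3 both sides ⇒ sub: (x - 5) - 3 = -7.
Step 4. [(x - 5) - 3 = -7] add 3: x sits inside (… - 3). So sub: x - 5 = -4.
Step 5. [x - 5 = -4] peel the -5: add 5 from each side ⇒ sub: x = 1.

Answer: x ∈ {1}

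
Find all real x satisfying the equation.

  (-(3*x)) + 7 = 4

Step 1. [(-(3*x)) + 7 = 4] +7 is outermost — subtract 7 both sides, so sub: -(3*x) = -3.
Step 2. [-(3*x) = -3] flip signs both sides ⇒ neg: 3*x = 3.
Step 3. [3*x = 3] leading coefficient 3: divide by 3, so div: x = 1.

Answer: x ∈ {1}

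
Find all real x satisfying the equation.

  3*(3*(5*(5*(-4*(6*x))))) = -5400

Step 1. [3*(3*(5*(5*(-4*(6*x))))) = -5400] LHS = 3·(…); ÷3 both sides. So div: 3*(5*(5*(-4*(6*x)))) = -1800.
Step 2. [3*(5*(5*(-4*(6*x)))) = -1800] 3·(inner) — divide through by 3 ⇒ div: 5*(5*(-4*(6*x))) = -600.
Step 3. [5*(5*(-4*(6*x))) = -600] 5·(inner) — divide through by 5. So div: 5*(-4*(6*x)) = -120.
Step 4. [5*(-4*(6*x)) = -120] leading coefficient 5: divide by 5 ⇒ div: -4*(6*x) = -24.
Step 5. [-4*(6*x) = -24] LHS = -4·(…); ÷-4 both sides ⇒ div: 6*x = 6.
Step 6. [6*x = 6] leading coefficient 6: divide by 6. So div: x = 1.

Answer: x ∈ {1}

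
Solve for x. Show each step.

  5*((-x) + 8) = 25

Step 1. [5*((-x) + 8) = 25] divide by the outer 5. So div: (-x) + 8 = 5.
Step 2. [(-x) + 8 = 5] peel the +8: subtract 8 from each side ⇒ sub: -x = -3.
Step 3. [-x = -3] leading − — multiply by −1. So neg: x = 3.

Answer: x ∈ {3}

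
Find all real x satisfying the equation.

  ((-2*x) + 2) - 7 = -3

Step 1. [((-2*x) + 2) - 7 = -3] peel the -7: add 7 from each side ⇒ sub: (-2*x) + 2 = 4.
Step 2. [(-2*x) + 2 = 4] -2 divides every term; factor it out ⇒ factor: x - 1 = -2.
Step 3. [x - 1 = -2] peel the -1: add 1 from each side ⇒ sub: x = -1.

Answer: x ∈ {-1}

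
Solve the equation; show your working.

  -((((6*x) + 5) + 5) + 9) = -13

Step 1. [-((((6*x) + 5) + 5) + 9) = -13] LHS negated; negate both sides ⇒ neg: (((6*x) + 5) + 5) + 9 = 13.
Step 2. [(((6*x) + 5) + 5) + 9 = 13] peel the +9: subtract 9 from each side, so sub: ((6*x) + 5) + 5 = 4.
Step 3. [((6*x) + 5) + 5 = 4] 5 comes off first (subtract 5). So sub: (6*x) + 5 = -1.
Step 4. [(6*x) + 5 = -1] the outer +5 inverts by subtracting 5, so sub: 6*x = -6.
Step 5. [6*x = -6] 6 out front; divide by 6 ⇒ div: x = -1.

Answer: x ∈ {-1}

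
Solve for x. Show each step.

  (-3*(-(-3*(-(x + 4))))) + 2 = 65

Step 1. [(-3*(-(-3*(-(x + 4))))) + 2 = 65] the outer +2 inverts by subtracting 2. So sub: -3*(-(-3*(-(x + 4)))) = 63.
Step 2. [-3*(-(-3*(-(x + 4)))) = 63] -3 out front; divide by -3 ⇒ div: -(-3*(-(x + 4))) = -21.
Step 3. [-(-3*(-(x + 4))) = -21] flip signs both sides, so neg: -3*(-(x + 4)) = 21.
Step 4. [-3*(-(x + 4)) = 21] LHS = -3·(…); ÷-3 both sides. So div: -(x + 4) = -7.
Step 5. [-(x + 4) = -7] leading − — multiply by −1 ⇒ neg: x + 4 = 7.
Step 6. [x + 4 = 7] subtract 4: x sits inside (… + 4) ⇒ sub: x = 3.

Answer: x ∈ {3}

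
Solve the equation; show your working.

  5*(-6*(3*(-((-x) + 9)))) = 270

Step 1. [5*(-6*(3*(-((-x) + 9)))) = 270] leading coefficient 5: divide by 5. So div: -6*(3*(-((-x) + 9))) = 54.
Step 2. [-6*(3*(-((-x) + 9))) = 54] -6 out front; divide by -6, so div: 3*(-((-x) + 9)) = -9.
Step 3. [3*(-((-x) + 9)) = -9] divide by the outer 3, so div: -((-x) + 9) = -3.
Step 4. [-((-x) + 9) = -3] LHS negated; negate both sides, so neg: (-x) + 9 = 3.
Step 5. [(-x) + 9 = 3] peel the +9: subtract 9 from each side, so sub: -x = -6.
Step 6. [-x = -6] LHS negated; negate both sides, so neg: x = 6.

Answer: x ∈ {6}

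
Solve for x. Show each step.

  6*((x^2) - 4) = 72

Step 1. [6*((x^2) - 4) = 72] leading coefficient 6: divide by 6 ⇒ div: (x^2) - 4 = 12.
Step 2. [(x^2) - 4 = 12] -4 is outermost — add 4 both sides ⇒ sub: x^2 = 16.
Step 3. [x^2 = 16] √ both sides: 16 ≥ 0 gives two branches ⇒ sqrt: x = 4 or -4.

Answer: x ∈ {-4, 4}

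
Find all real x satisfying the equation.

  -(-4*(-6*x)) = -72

Step 1. [-(-4*(-6*x)) = -72] flip signs both sides ⇒ neg: -4*(-6*x) = 72.
Step 2. [-4*(-6*x) = 72] leading coefficient -4: divide by -4, so div: -6*x = -18.
Step 3. [-6*x = -18] leading coefficient -6: divide by -6. So div: x = 3.

Answer: x ∈ {3}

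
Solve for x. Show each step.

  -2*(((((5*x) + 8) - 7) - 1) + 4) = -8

Step 1. [-2*(((((5*x) + 8) - 7) - 1) + 4) = -8] -2·(inner) — divide through by -2. So div: ((((5*x) + 8) - 7) - 1) + 4 = 4.
Step 2. [((((5*x) + 8) - 7) - 1) + 4 = 4] +4 is outermost — subtract 4 both sides ⇒ sub: (((5*x) + 8) - 7) - 1 = 0.
Step 3. [(((5*x) + 8) - 7) - 1 = 0] the outer -1 inverts by adding 1, so sub: ((5*x) + 8) - 7 = 1.
Step 4. [((5*x) + 8) - 7 = 1] the outer -7 inverts by adding 7, so sub: (5*x) + 8 = 8.
Step 5. [(5*x) + 8 = 8] the outer +8 inverts by subtracting 8 ⇒ sub: 5*x = 0.
Step 6. [5*x = 0] 5·(inner) — divide through by 5. So div: x = 0.

Answer: x ∈ {0}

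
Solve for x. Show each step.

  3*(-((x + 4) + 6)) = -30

Step 1. [3*(-((x + 4) + 6)) = -30] 3·(inner) — divide through by 3 ⇒ div: -((x + 4) + 6) = -10.
Step 2. [-((x + 4) + 6) = -10] flip signs both sides, so neg: (x + 4) + 6 = 10.
Step 3. [(x + 4) + 6 = 10] subtract 6: x sits inside (… + 6), so sub: x + 4 = 4.
Step 4. [x + 4 = 4] 4 comes off first (subtract 4). So sub: x = 0.

Answer: x ∈ {0}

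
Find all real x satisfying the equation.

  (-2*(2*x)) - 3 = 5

Step 1. [(-2*(2*x)) - 3 = 5] the outer -3 inverts by adding 3. So sub: -2*(2*x) = 8.
Step 2. [-2*(2*x) = 8] divide by the outer -2 ⇒ div: 2*x = -4.
Step 3. [2*x = -4] 2 out front; divide by 2 ⇒ div: x = -2.

Answer: x ∈ {-2}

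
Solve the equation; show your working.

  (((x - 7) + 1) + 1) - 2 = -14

Step 1. [(((x - 7) + 1) + 1) - 2 = -14] 2 comes off first (add 2). So sub: ((x - 7) + 1) + 1 = -12.
Step 2. [((x - 7) + 1) + 1 = -12] the outer +1 inverts by subtracting 1, so sub: (x - 7) + 1 = -13.
Step 3. [(x - 7) + 1 = -13] 1 comes off first (subtract 1) ⇒ sub: x - 7 = -14.
Step 4. [x - 7 = -14] add 7: x sits inside (… - 7), so sub: x = -7.

Answer: x ∈ {-7}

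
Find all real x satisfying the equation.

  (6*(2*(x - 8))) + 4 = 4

Step 1. [(6*(2*(x - 8))) + 4 = 4] peel the +4: subtract 4 from each side, so sub: 6*(2*(x - 8)) = 0.
Step 2. [6*(2*(x - 8)) = 0] divide by the outer 6. So div: 2*(x - 8) = 0.
Step 3. [2*(x - 8) = 0] divide by the outer 2, so div: x - 8 = 0.
Step 4. [x - 8 = 0] 8 comes off first (add 8). So sub: x = 8.

Answer: x ∈ {8}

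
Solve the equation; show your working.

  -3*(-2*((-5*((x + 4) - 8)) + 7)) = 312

Step 1. [-3*(-2*((-5*((x + 4) - 8)) + 7)) = 312] -3·(inner) — divide through by -3 ⇒ div: -2*((-5*((x + 4) - 8)) + 7) = -104.
Step 2. [-2*((-5*((x + 4) - 8)) + 7) = -104] divide by the outer -2 ⇒ div: (-5*((x + 4) - 8)) + 7 = 52.
Step 3. [(-5*((x + 4) - 8)) + 7 = 52] 7 comes off first (subtract 7), so sub: -5*((x + 4) - 8) = 45.
Step 4. [-5*((x + 4) - 8) = 45] LHS = -5·(…); ÷-5 both sides. So div: (x + 4) - 8 = -9.
Step 5. [(x + 4) - 8 = -9] peel the -8: add 8 from each side, so sub: x + 4 = -1.
Step 6. [x + 4 = -1] subtract 4: x sits inside (… + 4), so sub: x = -5.

Answer: x ∈ {-5}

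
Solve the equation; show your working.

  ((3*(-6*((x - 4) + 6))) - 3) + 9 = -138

Step 1. [((3*(-6*((x - 4) + 6))) - 3) + 9 = -138] subtract 9: x sits inside (… + 9), so sub: (3*(-6*((x - 4) + 6))) - 3 = -147.
Step 2. [(3*(-6*((x - 4) + 6))) - 3 = -147] add 3: x sits inside (… - 3) ⇒ sub: 3*(-6*((x - 4) + 6)) = -144.
Step 3. [3*(-6*((x - 4) + 6)) = -144] 3·(inner) — divide through by 3. So div: -6*((x - 4) + 6) = -48.
Step 4. [-6*((x - 4) + 6) = -48] leading coefficient -6: divide by -6 ⇒ div: (x - 4) + 6 = 8.
Step 5. [(x - 4) + 6 = 8] +6 is outermost — subtract 6 both sides, so sub: x - 4 = 2.
Step 6. [x - 4 = 2] peel the -4: add 4 from each side. So sub: x = 6.

Answer: x ∈ {6}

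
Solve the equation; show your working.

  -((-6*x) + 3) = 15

Step 1. [-((-6*x) + 3) = 15] flip signs both sides ⇒ neg: (-6*x) + 3 = -15.
Step 2. [(-6*x) + 3 = -15] peel the +3: subtract 3 from each side, so sub: -6*x = -18.
Step 3. [-6*x = -18] leading coefficient -6: divide by -6 ⇒ div: x = 3.

Answer: x ∈ {3}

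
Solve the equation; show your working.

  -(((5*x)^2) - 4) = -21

Step 1. [-(((5*x)^2) - 4) = -21] flip signs both sides, so neg: ((5*x)^2) - 4 = 21.
Step 2. [((5*x)^2) - 4 = 21] -4 is outermost — add 4 both sides. So sub: (5*x)^2 = 25.
Step 3. [(5*x)^2 = 25] √ both sides: 25 ≥ 0 gives two branches. So sqrt: 5*x = 5 or -5.
Step 4. [5*x = 5 or -5] divide by the outer 5. So div: x = 1 or -1.

Answer: x ∈ {-1, 1}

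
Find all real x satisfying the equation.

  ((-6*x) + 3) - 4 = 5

Step 1. [((-6*x) + 3) - 4 = 5] 4 comes off first (add 4) ⇒ sub: (-6*x) + 3 = 9.
Step 2. [(-6*x) + 3 = 9] +3 is outermost — subtract 3 both sides ⇒ sub: -6*x = 6.
Step 3. [-6*x = 6] leading coefficient -6: divide by -6, so div: x = -1.

Answer: x ∈ {-1}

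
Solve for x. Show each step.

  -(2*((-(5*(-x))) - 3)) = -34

Step 1. [-(2*((-(5*(-x))) - 3)) = -34] flip signs both sides. So neg: 2*((-(5*(-x))) - 3) = 34.
Step 2. [2*((-(5*(-x))) - 3) = 34] leading coefficient 2: divide by 2, so div: (-(5*(-x))) - 3 = 17.
Step 3. [(-(5*(-x))) - 3 = 17] the outer -3 inverts by adding 3 ⇒ sub: -(5*(-x)) = 20.
Step 4. [-(5*(-x)) = 20] LHS negated; negate both sides, so neg: 5*(-x) = -20.
Step 5. [5*(-x) = -20] divide by the outer 5 ⇒ div: -x = -4.
Step 6. [-x = -4] flip signs both sides, so neg: x = 4.

Answer: x ∈ {4}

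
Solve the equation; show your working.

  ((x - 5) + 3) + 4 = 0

Step 1. [((x - 5) + 3) + 4 = 0] +4 is outermost — subtract 4 both sides, so sub: (x - 5) + 3 = -4.
Step 2. [(x - 5) + 3 = -4] +3 is outermost — subtract 3 both sides. So sub: x - 5 = -7.
Step 3. [x - 5 = -7] -5 is outermost — add 5 both sides, so sub: x = -2.

Answer: x ∈ {-2}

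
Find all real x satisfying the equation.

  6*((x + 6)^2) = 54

Step 1. [6*((x + 6)^2) = 54] LHS = 6·(…); ÷6 both sides, so div: (x + 6)^2 = 9.
Step 2. [(x + 6)^2 = 9] LHS squared, RHS 9 ≥ 0: apply √ (±), so sqrt: x + 6 = 3 or -3.
Step 3. [x + 6 = 3 or -3] peel the +6: subtract 6 from each side, so sub: x = -3 or -9.

Answer: x ∈ {-9, -3}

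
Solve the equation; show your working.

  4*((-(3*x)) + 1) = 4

Step 1. [4*((-(3*x)) + 1) = 4] divide by the outer 4, so div: (-(3*x)) + 1 = 1.
Step 2. [(-(3*x)) + 1 = 1] subtract 1: x sits inside (… + 1) ⇒ sub: -(3*x) = 0.
Step 3. [-(3*x) = 0] flip signs both sides ⇒ neg: 3*x = 0.
Step 4. [3*x = 0] 3 out front; divide by 3, so div: x = 0.

Answer: x ∈ {0}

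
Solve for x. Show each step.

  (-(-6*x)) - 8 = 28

Step 1. [(-(-6*x)) - 8 = 28] 8 comes off first (add 8), so sub: -(-6*x) = 36.
Step 2. [-(-6*x) = 36] flip signs both sides, so neg: -6*x = -36.
Step 3. [-6*x = -36] divide by the outer -6, so div: x = 6.

Answer: x ∈ {6}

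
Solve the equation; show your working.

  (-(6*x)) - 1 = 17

Step 1. [(-(6*x)) - 1 = 17] the outer -1 inverts by adding 1. So sub: -(6*x) = 18.
Step 2. [-(6*x) = 18] leading − — multiply by −1 ⇒ neg: 6*x = -18.
Step 3. [6*x = -18] LHS = 6·(…); ÷6 both sides ⇒ div: x = -3.

Answer: x ∈ {-3}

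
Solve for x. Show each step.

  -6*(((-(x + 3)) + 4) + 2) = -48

Step 1. [-6*(((-(x + 3)) + 4) + 2) = -48] leading coefficient -6: divide by -6 ⇒ div: ((-(x + 3)) + 4) + 2 = 8.
Step 2. [((-(x + 3)) + 4) + 2 = 8] +2 is outermost — subtract 2 both sides ⇒ sub: (-(x + 3)) + 4 = 6.
Step 3. [(-(x + 3)) + 4 = 6] subtract 4: x sits inside (… + 4), so sub: -(x + 3) = 2.
Step 4. [-(x + 3) = 2] LHS negated; negate both sides, so neg: x + 3 = -2.
Step 5. [x + 3 = -2] peel the +3: subtract 3 from each side. So sub: x = -5.

Answer: x ∈ {-5}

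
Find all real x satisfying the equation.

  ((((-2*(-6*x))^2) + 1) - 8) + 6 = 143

Step 1. [((((-2*(-6*x))^2) + 1) - 8) + 6 = 143] the outer +6 inverts by subtracting 6. So sub: (((-2*(-6*x))^2) + 1) - 8 = 137.
Step 2. [(((-2*(-6*x))^2) + 1) - 8 = 137] -8 is outermost — add 8 both sides, so sub: ((-2*(-6*x))^2) + 1 = 145.
Step 3. [((-2*(-6*x))^2) + 1 = 145] subtract 1: x sits inside (… + 1). So sub: (-2*(-6*x))^2 = 144.
Step 4. [(-2*(-6*x))^2 = 144] LHS squared, RHS 144 ≥ 0: apply √ (±), so sqrt: -2*(-6*x) = 12 or -12.
Step 5. [-2*(-6*x) = 12 or -12] -2·(inner) — divide through by -2 ⇒ div: -6*x = -6 or 6.
Step 6. [-6*x = -6 or 6] divide by the outer -6. So div: x = 1 or -1.

Answer: x ∈ {-1, 1}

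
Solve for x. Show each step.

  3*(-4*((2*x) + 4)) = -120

Step 1. [3*(-4*((2*x) + 4)) = -120] 3·(inner) — divide through by 3, so div: -4*((2*x) + 4) = -40.
Step 2. [-4*((2*x) + 4) = -40] -4·(inner) — divide through by -4, so div: (2*x) + 4 = 10.
Step 3. [(2*x) + 4 = 10] +4 is outermost — subtract 4 both sides, so sub: 2*x = 6.
Step 4. [2*x = 6] 2 out front; divide by 2, so div: x = 3.

Answer: x ∈ {3}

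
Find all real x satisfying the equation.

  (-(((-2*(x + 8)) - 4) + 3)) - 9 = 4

Step 1. [(-(((-2*(x + 8)) - 4) + 3)) - 9 = 4] the outer -9 inverts by adding 9 ⇒ sub: -(((-2*(x + 8)) - 4) + 3) = 13.
Step 2. [-(((-2*(x + 8)) - 4) + 3) = 13] leading − — multiply by −1, so neg: ((-2*(x + 8)) - 4) + 3 = -13.
Step 3. [((-2*(x + 8)) - 4) + 3 = -13] subtract 3: x sits inside (… + 3). So sub: (-2*(x + 8)) - 4 = -16.
Step 4. [(-2*(x + 8)) - 4 = -16] the outer -4 inverts by adding 4. So sub: -2*(x + 8) = -12.
Step 5. [-2*(x + 8) = -12] leading coefficient -2: divide by -2. So div: x + 8 = 6.
Step 6. [x + 8 = 6] peel the +8: subtract 8 from each side ⇒ sub: x = -2.

Answer: x ∈ {-2}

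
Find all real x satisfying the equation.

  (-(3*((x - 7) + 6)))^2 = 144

Step 1. [(-(3*((x - 7) + 6)))^2 = 144] 144 ≥ 0, LHS is (·)² — take ±√ ⇒ sqrt: -(3*((x - 7) + 6)) = 12 or -12.
Step 2. [-(3*((x - 7) + 6)) = 12 or -12] LHS negated; negate both sides. So neg: 3*((x - 7) + 6) = -12 or 12.
Step 3. [3*((x - 7) + 6) = -12 or 12] LHS = 3·(…); ÷3 both sides, so div: (x - 7) + 6 = -4 or 4.
Step 4. [(x - 7) + 6 = -4 or 4] peel the +6: subtract 6 from each side. So sub: x - 7 = -10 or -2.
Step 5. [x - 7 = -10 or -2] 7 comes off first (add 7) ⇒ sub: x = -3 or 5.

Answer: x ∈ {-3, 5}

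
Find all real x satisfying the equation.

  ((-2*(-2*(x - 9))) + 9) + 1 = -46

Step 1. [((-2*(-2*(x - 9))) + 9) + 1 = -46] 1 comes off first (subtract 1) ⇒ sub: (-2*(-2*(x - 9))) + 9 = -47.
Step 2. [(-2*(-2*(x - 9))) + 9 = -47] peel the +9: subtract 9 from each side. So sub: -2*(-2*(x - 9)) = -56.
Step 3. [-2*(-2*(x - 9)) = -56] divide by the outer -2. So div: -2*(x - 9) = 28.
Step 4. [-2*(x - 9) = 28] -2·(inner) — divide through by -2. So div: x - 9 = -14.
Step 5. [x - 9 = -14] the outer -9 inverts by adding 9 ⇒ sub: x = -5.

Answer: x ∈ {-5}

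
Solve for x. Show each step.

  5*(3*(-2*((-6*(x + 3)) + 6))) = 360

Step 1. [5*(3*(-2*((-6*(x + 3)) + 6))) = 360] 5·(inner) — divide through by 5. So div: 3*(-2*((-6*(x + 3)) + 6)) = 72.
Step 2. [3*(-2*((-6*(x + 3)) + 6)) = 72] LHS = 3·(…); ÷3 both sides. So div: -2*((-6*(x + 3)) + 6) = 24.
Step 3. [-2*((-6*(x + 3)) + 6) = 24] leading coefficient -2: divide by -2, so div: (-6*(x + 3)) + 6 = -12.
Step 4. [(-6*(x + 3)) + 6 = -12] 6 comes off first (subtract 6). So sub: -6*(x + 3) = -18.
Step 5. [-6*(x + 3) = -18] LHS = -6·(…); ÷-6 both sides, so div: x + 3 = 3.
Step 6. [x + 3 = 3] subtract 3: x sits inside (… + 3). So sub: x = 0.

Answer: x ∈ {0}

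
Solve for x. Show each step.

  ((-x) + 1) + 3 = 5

Step 1. [((-x) + 1) + 3 = 5] +3 is outermost — subtract 3 both sides. So sub: (-x) + 1 = 2.
Step 2. [(-x) + 1 = 2] the outer +1 inverts by subtracting 1 ⇒ sub: -x = 1.
Step 3. [-x = 1] flip signs both sides, so neg: x = -1.

Answer: x ∈ {-1}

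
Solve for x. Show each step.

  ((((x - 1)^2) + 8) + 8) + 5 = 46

Step 1. [((((x - 1)^2) + 8) + 8) + 5 = 46] the outer +5 inverts by subtracting 5 ⇒ sub: (((x - 1)^2) + 8) + 8 = 41.
Step 2. [(((x - 1)^2) + 8) + 8 = 41] +8 is outermost — subtract 8 both sides ⇒ sub: ((x - 1)^2) + 8 = 33.
Step 3. [((x - 1)^2) + 8 = 33] 8 comes off first (subtract 8), so sub: (x - 1)^2 = 25.
Step 4. [(x - 1)^2 = 25] √ both sides: 25 ≥ 0 gives two branches, so sqrt: x - 1 = 5 or -5.
Step 5. [x - 1 = 5 or -5] 1 comes off first (add 1), so sub: x = 6 or -4.

Answer: x ∈ {-4, 6}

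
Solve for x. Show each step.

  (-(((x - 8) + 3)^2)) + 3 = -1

Step 1. [(-(((x - 8) + 3)^2)) + 3 = -1] 3 comes off first (subtract 3). So sub: -(((x - 8) + 3)^2) = -4.
Step 2. [-(((x - 8) + 3)^2) = -4] flip signs both sides. So neg: ((x - 8) + 3)^2 = 4.
Step 3. [((x - 8) + 3)^2 = 4] √ both sides: 4 ≥ 0 gives two branches ⇒ sqrt: (x - 8) + 3 = 2 or -2.
Step 4. [(x - 8) + 3 = 2 or -2] +3 is outermost — subtract 3 both sides, so sub: x - 8 = -1 or -5.
Step 5. [x - 8 = -1 or -5] add 8: x sits inside (… - 8). So sub: x = 7 or 3.

Answer: x ∈ {3, 7}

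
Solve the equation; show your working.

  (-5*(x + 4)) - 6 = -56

Step 1. [(-5*(x + 4)) - 6 = -56] -6 is outermost — add 6 both sides ⇒ sub: -5*(x + 4) = -50.
Step 2. [-5*(x + 4) = -50] LHS = -5·(…); ÷-5 both sides, so div: x + 4 = 10.
Step 3. [x + 4 = 10] 4 comes off first (subtract 4) ⇒ sub: x = 6.

Answer: x ∈ {6}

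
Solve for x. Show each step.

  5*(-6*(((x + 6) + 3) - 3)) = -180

Step 1. [5*(-6*(((x + 6) + 3) - 3)) = -180] 5·(inner) — divide through by 5. So div: -6*(((x + 6) + 3) - 3) = -36.
Step 2. [-6*(((x + 6) + 3) - 3) = -36] leading coefficient -6: divide by -6. So div: ((x + 6) + 3) - 3 = 6.
Step 3. [((x + 6) + 3) - 3 = 6] the outer -3 inverts by adding 3 ⇒ sub: (x + 6) + 3 = 9.
Step 4. [(x + 6) + 3 = 9] the outer +3 inverts by subtracting 3. So sub: x + 6 = 6.
Step 5. [x + 6 = 6] subtract 6: x sits inside (… + 6) ⇒ sub: x = 0.

Answer: x ∈ {0}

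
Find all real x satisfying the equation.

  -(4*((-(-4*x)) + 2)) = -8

Step 1. [-(4*((-(-4*x)) + 2)) = -8] leading − — multiply by −1. So neg: 4*((-(-4*x)) + 2) = 8.
Step 2. [4*((-(-4*x)) + 2) = 8] 4 out front; divide by 4, so div: (-(-4*x)) + 2 = 2.
Step 3. [(-(-4*x)) + 2 = 2] +2 is outermost — subtract 2 both sides ⇒ sub: -(-4*x) = 0.
Step 4. [-(-4*x) = 0] LHS negated; negate both sides ⇒ neg: -4*x = 0.
Step 5. [-4*x = 0] -4 out front; divide by -4 ⇒ div: x = 0.

Answer: x ∈ {0}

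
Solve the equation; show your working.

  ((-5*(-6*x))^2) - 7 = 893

Step 1. [((-5*(-6*x))^2) - 7 = 893] add 7: x sits inside (… - 7) ⇒ sub: (-5*(-6*x))^2 = 900.
Step 2. [(-5*(-6*x))^2 = 900] LHS squared, RHS 900 ≥ 0: apply √ (±) ⇒ sqrt: -5*(-6*x) = 30 or -30.
Step 3. [-5*(-6*x) = 30 or -30] -5·(inner) — divide through by -5. So div: -6*x = -6 or 6.
Step 4. [-6*x = -6 or 6] divide by the outer -6 ⇒ div: x = 1 or -1.

Answer: x ∈ {-1, 1}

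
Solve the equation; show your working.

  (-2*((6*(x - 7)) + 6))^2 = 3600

Step 1. [(-2*((6*(x - 7)) + 6))^2 = 3600] 3600 ≥ 0, LHS is (·)² — take ±√, so sqrt: -2*((6*(x - 7)) + 6) = 60 or -60.
Step 2. [-2*((6*(x - 7)) + 6) = 60 or -60] divide by the outer -2 ⇒ div: (6*(x - 7)) + 6 = -30 or 30.
Step 3. [(6*(x - 7)) + 6 = -30 or 30] +6 is outermost — subtract 6 both sides, so sub: 6*(x - 7) = -36 or 24.
Step 4. [6*(x - 7) = -36 or 24] LHS = 6·(…); ÷6 both sides ⇒ div: x - 7 = -6 or 4.
Step 5. [x - 7 = -6 or 4] peel the -7: add 7 from each side, so sub: x = 1 or 11.

Answer: x ∈ {1, 11}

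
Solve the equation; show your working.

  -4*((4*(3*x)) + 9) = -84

Step 1. [-4*((4*(3*x)) + 9) = -84] divide by the outer -4 ⇒ div: (4*(3*x)) + 9 = 21.
Step 2. [(4*(3*x)) + 9 = 21] the outer +9 inverts by subtracting 9 ⇒ sub: 4*(3*x) = 12.
Step 3. [4*(3*x) = 12] LHS = 4·(…); ÷4 both sides ⇒ div: 3*x = 3.
Step 4. [3*x = 3] leading coefficient 3: divide by 3. So div: x = 1.

Answer: x ∈ {1}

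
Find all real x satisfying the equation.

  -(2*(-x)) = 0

Step 1. [-(2*(-x)) = 0] flip signs both sides ⇒ neg: 2*(-x) = 0.
Step 2. [2*(-x) = 0] divide by the outer 2. So div: -x = 0.
Step 3. [-x = 0] leading − — multiply by −1 ⇒ neg: x = 0.

Answer: x ∈ {0}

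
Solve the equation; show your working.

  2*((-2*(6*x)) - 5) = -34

Step 1. [2*((-2*(6*x)) - 5) = -34] LHS = 2·(…); ÷2 both sides, so div: (-2*(6*x)) - 5 = -17.
Step 2. [(-2*(6*x)) - 5 = -17] 5 comes off first (add 5), so sub: -2*(6*x) = -12.
Step 3. [-2*(6*x) = -12] -2 out front; divide by -2 ⇒ div: 6*x = 6.
Step 4. [6*x = 6] leading coefficient 6: divide by 6, so div: x = 1.

Answer: x ∈ {1}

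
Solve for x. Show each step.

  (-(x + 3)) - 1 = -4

Step 1. [(-(x + 3)) - 1 = -4] add 1: x sits inside (… - 1) ⇒ sub: -(x + 3) = -3.
Step 2. [-(x + 3) = -3] flip signs both sides. So neg: x + 3 = 3.
Step 3. [x + 3 = 3] subtract 3: x sits inside (… + 3) ⇒ sub: x = 0.

Answer: x ∈ {0}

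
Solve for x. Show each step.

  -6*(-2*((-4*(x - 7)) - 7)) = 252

Step 1. [-6*(-2*((-4*(x - 7)) - 7)) = 252] -6 out front; divide by -6, so div: -2*((-4*(x - 7)) - 7) = -42.
Step 2. [-2*((-4*(x - 7)) - 7) = -42] -2·(inner) — divide through by -2. So div: (-4*(x - 7)) - 7 = 21.
Step 3. [(-4*(x - 7)) - 7 = 21] 7 comes off first (add 7). So sub: -4*(x - 7) = 28.
Step 4. [-4*(x - 7) = 28] -4·(inner) — divide through by -4 ⇒ div: x - 7 = -7.
Step 5. [x - 7 = -7] add 7: x sits inside (… - 7), so sub: x = 0.

Answer: x ∈ {0}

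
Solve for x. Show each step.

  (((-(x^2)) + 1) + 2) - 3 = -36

Step 1. [(((-(x^2)) + 1) + 2) - 3 = -36] the outer -3 inverts by adding 3 ⇒ sub: ((-(x^2)) + 1) + 2 = -33.
Step 2. [((-(x^2)) + 1) + 2 = -33] 2 comes off first (subtract 2) ⇒ sub: (-(x^2)) + 1 = -35.
Step 3. [(-(x^2)) + 1 = -35] peel the +1: subtract 1 from each side ⇒ sub: -(x^2) = -36.
Step 4. [-(x^2) = -36] flip signs both sides ⇒ neg: x^2 = 36.
Step 5. [x^2 = 36] 36 ≥ 0, LHS is (·)² — take ±√ ⇒ sqrt: x = 6 or -6.

Answer: x ∈ {-6, 6}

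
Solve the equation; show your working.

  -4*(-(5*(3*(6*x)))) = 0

Step 1. [-4*(-(5*(3*(6*x)))) = 0] -4·(inner) — divide through by -4. So div: -(5*(3*(6*x))) = 0.
Step 2. [-(5*(3*(6*x))) = 0] flip signs both sides ⇒ neg: 5*(3*(6*x)) = 0.
Step 3. [5*(3*(6*x)) = 0] divide by the outer 5, so div: 3*(6*x) = 0.
Step 4. [3*(6*x) = 0] 3·(inner) — divide through by 3, so div: 6*x = 0.
Step 5. [6*x = 0] divide by the outer 6, so div: x = 0.

Answer: x ∈ {0}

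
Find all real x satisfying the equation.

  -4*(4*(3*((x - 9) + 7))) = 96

Step 1. [-4*(4*(3*((x - 9) + 7))) = 96] divide by the outer -4 ⇒ div: 4*(3*((x - 9) + 7)) = -24.
Step 2. [4*(3*((x - 9) + 7)) = -24] 4 out front; divide by 4, so div: 3*((x - 9) + 7) = -6.
Step 3. [3*((x - 9) + 7) = -6] divide by the outer 3, so div: (x - 9) + 7 = -2.
Step 4. [(x - 9) + 7 = -2] peel the +7: subtract 7 from each side ⇒ sub: x - 9 = -9.
Step 5. [x - 9 = -9] the outer -9 inverts by adding 9. So sub: x = 0.

Answer: x ∈ {0}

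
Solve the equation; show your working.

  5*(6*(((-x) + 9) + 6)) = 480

Step 1. [5*(6*(((-x) + 9) + 6)) = 480] 5 out front; divide by 5 ⇒ div: 6*(((-x) + 9) + 6) = 96.
Step 2. [6*(((-x) + 9) + 6) = 96] 6·(inner) — divide through by 6. So div: ((-x) + 9) + 6 = 16.
Step 3. [((-x) + 9) + 6 = 16] 6 comes off first (subtract 6) ⇒ sub: (-x) + 9 = 10.
Step 4. [(-x) + 9 = 10] +9 is outermost — subtract 9 both sides ⇒ sub: -x = 1.
Step 5. [-x = 1] flip signs both sides, so neg: x = -1.

Answer: x ∈ {-1}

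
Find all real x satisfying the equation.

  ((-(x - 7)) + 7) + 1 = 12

Step 1. [((-(x - 7)) + 7) + 1 = 12] the outer +1 inverts by subtracting 1. So sub: (-(x - 7)) + 7 = 11.
Step 2. [(-(x - 7)) + 7 = 11] the outer +7 inverts by subtracting 7, so sub: -(x - 7) = 4.
Step 3. [-(x - 7) = 4] LHS negated; negate both sides. So neg: x - 7 = -4.
Step 4. [x - 7 = -4] -7 is outermost — add 7 both sides, so sub: x = 3.

Answer: x ∈ {3}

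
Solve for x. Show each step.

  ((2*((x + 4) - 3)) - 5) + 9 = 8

Step 1. [((2*((x + 4) - 3)) - 5) + 9 = 8] 9 comes off first (subtract 9). So sub: (2*((x + 4) - 3)) - 5 = -1.
Step 2. [(2*((x + 4) - 3)) - 5 = -1] -5 is outermost — add 5 both sides ⇒ sub: 2*((x + 4) - 3) = 4.
Step 3. [2*((x + 4) - 3) = 4] leading coefficient 2: divide by 2 ⇒ div: (x + 4) - 3 = 2.
Step 4. [(x + 4) - 3 = 2] the outer -3 inverts by adding 3 ⇒ sub: x + 4 = 5.
Step 5. [x + 4 = 5] the outer +4 inverts by subtracting 4 ⇒ sub: x = 1.

Answer: x ∈ {1}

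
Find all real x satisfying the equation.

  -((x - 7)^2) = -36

Step 1. [-((x - 7)^2) = -36] leading − — multiply by −1, so neg: (x - 7)^2 = 36.
Step 2. [(x - 7)^2 = 36] LHS squared, RHS 36 ≥ 0: apply √ (±). So sqrt: x - 7 = 6 or -6.
Step 3. [x - 7 = 6 or -6] the outer -7 inverts by adding 7. So sub: x = 13 or 1.

Answer: x ∈ {1, 13}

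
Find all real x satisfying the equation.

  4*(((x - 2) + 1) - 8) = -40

Step 1. [4*(((x - 2) + 1) - 8) = -40] divide by the outer 4, so div: ((x - 2) + 1) - 8 = -10.
Step 2. [((x - 2) + 1) - 8 = -10] -8 is outermost — add 8 both sides. So sub: (x - 2) + 1 = -2.
Step 3. [(x - 2) + 1 = -2] peel the +1: subtract 1 from each side, so sub: x - 2 = -3.
Step 4. [x - 2 = -3] the outer -2 inverts by adding 2, so sub: x = -1.

Answer: x ∈ {-1}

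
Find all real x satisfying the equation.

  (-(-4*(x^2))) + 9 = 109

Step 1. [(-(-4*(x^2))) + 9 = 109] peel the +9: subtract 9 from each side ⇒ sub: -(-4*(x^2)) = 100.
Step 2. [-(-4*(x^2)) = 100] flip signs both sides ⇒ neg: -4*(x^2) = -100.
Step 3. [-4*(x^2) = -100] leading coefficient -4: divide by -4 ⇒ div: x^2 = 25.
Step 4. [x^2 = 25] √ both sides: 25 ≥ 0 gives two branches, so sqrt: x = 5 or -5.

Answer: x ∈ {-5, 5}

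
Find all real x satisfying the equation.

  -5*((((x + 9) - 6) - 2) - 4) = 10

Step 1. [-5*((((x + 9) - 6) - 2) - 4) = 10] LHS = -5·(…); ÷-5 both sides ⇒ div: (((x + 9) - 6) - 2) - 4 = -2.
Step 2. [(((x + 9) - 6) - 2) - 4 = -2] peel the -4: add 4 from each side ⇒ sub: ((x + 9) - 6) - 2 = 2.
Step 3. [((x + 9) - 6) - 2 = 2] add 2: x sits inside (… - 2), so sub: (x + 9) - 6 = 4.
Step 4. [(x + 9) - 6 = 4] add 6: x sits inside (… - 6). So sub: x + 9 = 10.
Step 5. [x + 9 = 10] the outer +9 inverts by subtracting 9 ⇒ sub: x = 1.

Answer: x ∈ {1}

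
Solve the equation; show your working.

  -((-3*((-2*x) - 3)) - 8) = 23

Step 1. [-((-3*((-2*x) - 3)) - 8) = 23] leading − — multiply by −1, so neg: (-3*((-2*x) - 3)) - 8 = -23.
Step 2. [(-3*((-2*x) - 3)) - 8 = -23] -8 is outermost — add 8 both sides. So sub: -3*((-2*x) - 3) = -15.
Step 3. [-3*((-2*x) - 3) = -15] divide by the outer -3, so div: (-2*x) - 3 = 5.
Step 4. [(-2*x) - 3 = 5] the outer -3 inverts by adding 3 ⇒ sub: -2*x = 8.
Step 5. [-2*x = 8] -2 out front; divide by -2, so div: x = -4.

Answer: x ∈ {-4}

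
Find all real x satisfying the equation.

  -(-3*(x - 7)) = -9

Step 1. [-(-3*(x - 7)) = -9] flip signs both sides ⇒ neg: -3*(x - 7) = 9.
Step 2. [-3*(x - 7) = 9] divide by the outer -3 ⇒ div: x - 7 = -3.
Step 3. [x - 7 = -3] peel the -7: add 7 from each side ⇒ sub: x = 4.

Answer: x ∈ {4}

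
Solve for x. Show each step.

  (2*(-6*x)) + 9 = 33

Step 1. [(2*(-6*x)) + 9 = 33] peel the +9: subtract 9 from each side. So sub: 2*(-6*x) = 24.
Step 2. [2*(-6*x) = 24] LHS = 2·(…); ÷2 both sides ⇒ div: -6*x = 12.
Step 3. [-6*x = 12] LHS = -6·(…); ÷-6 both sides ⇒ div: x = -2.

Answer: x ∈ {-2}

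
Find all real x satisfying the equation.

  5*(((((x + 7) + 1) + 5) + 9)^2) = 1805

Step 1. [5*(((((x + 7) + 1) + 5) + 9)^2) = 1805] divide by the outer 5, so div: ((((x + 7) + 1) + 5) + 9)^2 = 361.
Step 2. [((((x + 7) + 1) + 5) + 9)^2 = 361] √ both sides: 361 ≥ 0 gives two branches. So sqrt: (((x + 7) + 1) + 5) + 9 = 19 or -19.
Step 3. [(((x + 7) + 1) + 5) + 9 = 19 or -19] subtract 9: x sits inside (… + 9), so sub: ((x + 7) + 1) + 5 = 10 or -28.
Step 4. [((x + 7) + 1) + 5 = 10 or -28] 5 comes off first (subtract 5) ⇒ sub: (x + 7) + 1 = 5 or -33.
Step 5. [(x + 7) + 1 = 5 or -33] subtract 1: x sits inside (… + 1). So sub: x + 7 = 4 or -34.
Step 6. [x + 7 = 4 or -34] the outer +7 inverts by subtracting 7, so sub: x = -3 or -41.

Answer: x ∈ {-41, -3}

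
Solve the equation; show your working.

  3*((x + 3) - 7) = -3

Step 1. [3*((x + 3) - 7) = -3] LHS = 3·(…); ÷3 both sides. So div: (x + 3) - 7 = -1.
Step 2. [(x + 3) - 7 = -1] -7 is outermost — add 7 both sides. So sub: x + 3 = 6.
Step 3. [x + 3 = 6] +3 is outermost — subtract 3 both sides ⇒ sub: x = 3.

Answer: x ∈ {3}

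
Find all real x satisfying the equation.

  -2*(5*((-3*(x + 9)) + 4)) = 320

Step 1. [-2*(5*((-3*(x + 9)) + 4)) = 320] -2·(inner) — divide through by -2. So div: 5*((-3*(x + 9)) + 4) = -160.
Step 2. [5*((-3*(x + 9)) + 4) = -160] LHS = 5·(…); ÷5 both sides ⇒ div: (-3*(x + 9)) + 4 = -32.
Step 3. [(-3*(x + 9)) + 4 = -32] the outer +4 inverts by subtracting 4 ⇒ sub: -3*(x + 9) = -36.
Step 4. [-3*(x + 9) = -36] -3·(inner) — divide through by -3 ⇒ div: x + 9 = 12.
Step 5. [x + 9 = 12] the outer +9 inverts by subtracting 9 ⇒ sub: x = 3.

Answer: x ∈ {3}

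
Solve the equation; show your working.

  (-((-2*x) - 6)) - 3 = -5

Step 1. [(-((-2*x) - 6)) - 3 = -5] 3 comes off first (add 3) ⇒ sub: -((-2*x) - 6) = -2.
Step 2. [-((-2*x) - 6) = -2] flip signs both sides ⇒ neg: (-2*x) - 6 = 2.
Step 3. [(-2*x) - 6 = 2] common factor -2 (LHS and 2) — divide through ⇒ factor: x + 3 = -1.
Step 4. [x + 3 = -1] the outer +3 inverts by subtracting 3. So sub: x = -4.

Answer: x ∈ {-4}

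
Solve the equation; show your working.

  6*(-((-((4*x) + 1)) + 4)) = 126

Step 1. [6*(-((-((4*x) + 1)) + 4)) = 126] LHS = 6·(…); ÷6 both sides ⇒ div: -((-((4*x) + 1)) + 4) = 21.
Step 2. [-((-((4*x) + 1)) + 4) = 21] LHS negated; negate both sides ⇒ neg: (-((4*x) + 1)) + 4 = -21.
Step 3. [(-((4*x) + 1)) + 4 = -21] subtract 4: x sits inside (… + 4). So sub: -((4*x) + 1) = -25.
Step 4. [-((4*x) + 1) = -25] leading − — multiply by −1 ⇒ neg: (4*x) + 1 = 25.
Step 5. [(4*x) + 1 = 25] +1 is outermost — subtract 1 both sides ⇒ sub: 4*x = 24.
Step 6. [4*x = 24] leading coefficient 4: divide by 4, so div: x = 6.

Answer: x ∈ {6}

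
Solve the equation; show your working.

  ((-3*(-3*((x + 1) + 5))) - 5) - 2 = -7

Step 1. [((-3*(-3*((x + 1) + 5))) - 5) - 2 = -7] the outer -2 inverts by adding 2 ⇒ sub: (-3*(-3*((x + 1) + 5))) - 5 = -5.
Step 2. [(-3*(-3*((x + 1) + 5))) - 5 = -5] the outer -5 inverts by adding 5 ⇒ sub: -3*(-3*((x + 1) + 5)) = 0.
Step 3. [-3*(-3*((x + 1) + 5)) = 0] -3 out front; divide by -3 ⇒ div: -3*((x + 1) + 5) = 0.
Step 4. [-3*((x + 1) + 5) = 0] -3·(inner) — divide through by -3. So div: (x + 1) + 5 = 0.
Step 5. [(x + 1) + 5 = 0] 5 comes off first (subtract 5). So sub: x + 1 = -5.
Step 6. [x + 1 = -5] the outer +1 inverts by subtracting 1 ⇒ sub: x = -6.

Answer: x ∈ {-6}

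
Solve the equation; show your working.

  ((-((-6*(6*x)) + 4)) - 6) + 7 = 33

Step 1. [((-((-6*(6*x)) + 4)) - 6) + 7 = 33] the outer +7 inverts by subtracting 7. So sub: (-((-6*(6*x)) + 4)) - 6 = 26.
Step 2. [(-((-6*(6*x)) + 4)) - 6 = 26] -6 is outermost — add 6 both sides. So sub: -((-6*(6*x)) + 4) = 32.
Step 3. [-((-6*(6*x)) + 4) = 32] LHS negated; negate both sides ⇒ neg: (-6*(6*x)) + 4 = -32.
Step 4. [(-6*(6*x)) + 4 = -32] 4 comes off first (subtract 4). So sub: -6*(6*x) = -36.
Step 5. [-6*(6*x) = -36] -6·(inner) — divide through by -6. So div: 6*x = 6.
Step 6. [6*x = 6] leading coefficient 6: divide by 6 ⇒ div: x = 1.

Answer: x ∈ {1}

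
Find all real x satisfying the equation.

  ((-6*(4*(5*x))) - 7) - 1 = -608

Step 1. [((-6*(4*(5*x))) - 7) - 1 = -608] peel the -1: add 1 from each side. So sub: (-6*(4*(5*x))) - 7 = -607.
Step 2. [(-6*(4*(5*x))) - 7 = -607] -7 is outermost — add 7 both sides ⇒ sub: -6*(4*(5*x)) = -600.
Step 3. [-6*(4*(5*x)) = -600] LHS = -6·(…); ÷-6 both sides. So div: 4*(5*x) = 100.
Step 4. [4*(5*x) = 100] divide by the outer 4, so div: 5*x = 25.
Step 5. [5*x = 25] 5·(inner) — divide through by 5. So div: x = 5.

Answer: x ∈ {5}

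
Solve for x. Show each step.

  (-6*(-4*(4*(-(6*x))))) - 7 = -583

Step 1. [(-6*(-4*(4*(-(6*x))))) - 7 = -583] 7 comes off first (add 7) ⇒ sub: -6*(-4*(4*(-(6*x)))) = -576.
Step 2. [-6*(-4*(4*(-(6*x)))) = -576] leading coefficient -6: divide by -6, so div: -4*(4*(-(6*x))) = 96.
Step 3. [-4*(4*(-(6*x))) = 96] divide by the outer -4 ⇒ div: 4*(-(6*x)) = -24.
Step 4. [4*(-(6*x)) = -24] 4·(inner) — divide through by 4, so div: -(6*x) = -6.
Step 5. [-(6*x) = -6] flip signs both sides ⇒ neg: 6*x = 6.
Step 6. [6*x = 6] leading coefficient 6: divide by 6. So div: x = 1.

Answer: x ∈ {1}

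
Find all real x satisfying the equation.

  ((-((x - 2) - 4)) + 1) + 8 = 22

Step 1. [((-((x - 2) - 4)) + 1) + 8 = 22] subtract 8: x sits inside (… + 8), so sub: (-((x - 2) - 4)) + 1 = 14.
Step 2. [(-((x - 2) - 4)) + 1 = 14] the outer +1 inverts by subtracting 1, so sub: -((x - 2) - 4) = 13.
Step 3. [-((x - 2) - 4) = 13] LHS negated; negate both sides. So neg: (x - 2) - 4 = -13.
Step 4. [(x - 2) - 4 = -13] peel the -4: add 4 from each side ⇒ sub: x - 2 = -9.
Step 5. [x - 2 = -9] 2 comes off first (add 2), so sub: x = -7.

Answer: x ∈ {-7}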